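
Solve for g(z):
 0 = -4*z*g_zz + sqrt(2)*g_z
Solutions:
 g(z) = C1 + C2*z^(sqrt(2)/4 + 1)


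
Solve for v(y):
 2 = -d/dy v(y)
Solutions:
 v(y) = C1 - 2*y


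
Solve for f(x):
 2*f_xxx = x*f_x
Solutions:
 f(x) = C1 + Integral(C2*airyai(2^(2/3)*x/2) + C3*airybi(2^(2/3)*x/2), x)


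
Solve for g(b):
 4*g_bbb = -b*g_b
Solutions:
 g(b) = C1 + Integral(C2*airyai(-2^(1/3)*b/2) + C3*airybi(-2^(1/3)*b/2), b)


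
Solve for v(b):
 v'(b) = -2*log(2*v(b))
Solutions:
 Integral(1/(log(_y) + log(2)), (_y, v(b)))/2 = C1 - b


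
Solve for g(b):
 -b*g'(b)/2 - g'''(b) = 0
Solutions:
 g(b) = C1 + Integral(C2*airyai(-2^(2/3)*b/2) + C3*airybi(-2^(2/3)*b/2), b)


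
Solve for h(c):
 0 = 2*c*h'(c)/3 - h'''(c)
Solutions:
 h(c) = C1 + Integral(C2*airyai(2^(1/3)*3^(2/3)*c/3) + C3*airybi(2^(1/3)*3^(2/3)*c/3), c)


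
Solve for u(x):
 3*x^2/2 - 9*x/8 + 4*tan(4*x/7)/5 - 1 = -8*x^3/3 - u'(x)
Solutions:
 u(x) = C1 - 2*x^4/3 - x^3/2 + 9*x^2/16 + x + 7*log(cos(4*x/7))/5


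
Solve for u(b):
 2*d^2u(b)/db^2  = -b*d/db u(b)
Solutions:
 u(b) = C1 + C2*erf(b/2)


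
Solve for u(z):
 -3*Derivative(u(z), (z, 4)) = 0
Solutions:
 u(z) = C1 + C2*z + C3*z^2 + C4*z^3


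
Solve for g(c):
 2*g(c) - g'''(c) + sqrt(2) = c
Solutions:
 g(c) = C3*exp(2^(1/3)*c) + c/2 + (C1*sin(2^(1/3)*sqrt(3)*c/2) + C2*cos(2^(1/3)*sqrt(3)*c/2))*exp(-2^(1/3)*c/2) - sqrt(2)/2


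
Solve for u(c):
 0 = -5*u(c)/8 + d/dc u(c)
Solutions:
 u(c) = C1*exp(5*c/8)


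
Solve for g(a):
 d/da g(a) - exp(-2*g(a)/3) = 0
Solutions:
 g(a) = 3*log(-sqrt(C1 + a)) - 3*log(3) + 3*log(6)/2
 g(a) = 3*log(C1 + a)/2 - 3*log(3) + 3*log(6)/2


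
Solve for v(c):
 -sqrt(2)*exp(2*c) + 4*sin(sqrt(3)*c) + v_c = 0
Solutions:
 v(c) = C1 + sqrt(2)*exp(2*c)/2 + 4*sqrt(3)*cos(sqrt(3)*c)/3


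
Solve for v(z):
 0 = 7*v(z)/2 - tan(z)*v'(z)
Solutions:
 v(z) = C1*sin(z)^(7/2)


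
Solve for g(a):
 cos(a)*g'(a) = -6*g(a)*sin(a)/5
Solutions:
 g(a) = C1*cos(a)^(6/5)


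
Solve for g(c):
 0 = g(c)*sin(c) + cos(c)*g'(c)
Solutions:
 g(c) = C1*cos(c)


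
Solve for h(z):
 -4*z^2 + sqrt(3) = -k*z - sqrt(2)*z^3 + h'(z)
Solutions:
 h(z) = C1 + k*z^2/2 + sqrt(2)*z^4/4 - 4*z^3/3 + sqrt(3)*z


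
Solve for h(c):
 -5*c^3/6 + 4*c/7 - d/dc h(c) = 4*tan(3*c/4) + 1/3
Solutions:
 h(c) = C1 - 5*c^4/24 + 2*c^2/7 - c/3 + 16*log(cos(3*c/4))/3


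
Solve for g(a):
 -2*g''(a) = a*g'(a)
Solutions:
 g(a) = C1 + C2*erf(a/2)


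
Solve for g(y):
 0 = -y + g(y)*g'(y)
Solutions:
 g(y) = -sqrt(C1 + y^2)
 g(y) = sqrt(C1 + y^2)


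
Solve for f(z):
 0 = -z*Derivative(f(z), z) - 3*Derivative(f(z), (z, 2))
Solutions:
 f(z) = C1 + C2*erf(sqrt(6)*z/6)


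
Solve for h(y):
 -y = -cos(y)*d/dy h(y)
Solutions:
 h(y) = C1 + Integral(y/cos(y), y)


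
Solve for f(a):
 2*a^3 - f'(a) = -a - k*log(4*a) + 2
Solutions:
 f(a) = C1 + a^4/2 + a^2/2 + a*k*log(a) - a*k + a*k*log(4) - 2*a


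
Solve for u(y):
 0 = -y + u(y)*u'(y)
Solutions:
 u(y) = -sqrt(C1 + y^2)
 u(y) = sqrt(C1 + y^2)


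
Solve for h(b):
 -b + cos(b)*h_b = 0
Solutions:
 h(b) = C1 + Integral(b/cos(b), b)


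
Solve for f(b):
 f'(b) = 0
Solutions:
 f(b) = C1


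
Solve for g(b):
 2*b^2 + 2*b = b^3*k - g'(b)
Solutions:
 g(b) = C1 + b^4*k/4 - 2*b^3/3 - b^2


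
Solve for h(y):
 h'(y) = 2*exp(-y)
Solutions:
 h(y) = C1 - 2*exp(-y)


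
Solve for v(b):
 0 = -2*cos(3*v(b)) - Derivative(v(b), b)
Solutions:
 v(b) = -asin((C1 + exp(12*b))/(C1 - exp(12*b)))/3 + pi/3
 v(b) = asin((C1 + exp(12*b))/(C1 - exp(12*b)))/3


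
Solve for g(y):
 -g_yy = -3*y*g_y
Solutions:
 g(y) = C1 + C2*erfi(sqrt(6)*y/2)


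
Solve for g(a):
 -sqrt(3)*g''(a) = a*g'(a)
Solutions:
 g(a) = C1 + C2*erf(sqrt(2)*3^(3/4)*a/6)


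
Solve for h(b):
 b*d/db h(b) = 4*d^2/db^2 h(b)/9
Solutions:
 h(b) = C1 + C2*erfi(3*sqrt(2)*b/4)


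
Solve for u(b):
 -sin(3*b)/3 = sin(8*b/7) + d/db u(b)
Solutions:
 u(b) = C1 + 7*cos(8*b/7)/8 + cos(3*b)/9


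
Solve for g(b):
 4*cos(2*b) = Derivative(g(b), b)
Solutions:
 g(b) = C1 + 2*sin(2*b)


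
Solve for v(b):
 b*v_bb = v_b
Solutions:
 v(b) = C1 + C2*b^2


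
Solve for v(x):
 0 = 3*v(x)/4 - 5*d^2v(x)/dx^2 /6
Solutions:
 v(x) = C1*exp(-3*sqrt(10)*x/10) + C2*exp(3*sqrt(10)*x/10)


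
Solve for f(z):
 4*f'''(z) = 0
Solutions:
 f(z) = C1 + C2*z + C3*z^2


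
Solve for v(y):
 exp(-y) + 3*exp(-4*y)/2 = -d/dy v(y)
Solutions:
 v(y) = C1 + exp(-y) + 3*exp(-4*y)/8


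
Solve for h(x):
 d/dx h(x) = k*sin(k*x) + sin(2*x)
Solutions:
 h(x) = C1 - cos(2*x)/2 - cos(k*x)


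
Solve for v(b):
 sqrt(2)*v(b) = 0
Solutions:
 v(b) = 0


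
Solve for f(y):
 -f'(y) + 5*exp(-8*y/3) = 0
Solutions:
 f(y) = C1 - 15*exp(-8*y/3)/8


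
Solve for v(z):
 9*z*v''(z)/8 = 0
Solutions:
 v(z) = C1 + C2*z


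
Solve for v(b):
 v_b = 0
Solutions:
 v(b) = C1


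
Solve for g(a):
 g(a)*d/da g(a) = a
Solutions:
 g(a) = -sqrt(C1 + a^2)
 g(a) = sqrt(C1 + a^2)


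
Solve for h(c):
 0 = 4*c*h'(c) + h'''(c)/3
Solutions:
 h(c) = C1 + Integral(C2*airyai(-12^(1/3)*c) + C3*airybi(-12^(1/3)*c), c)


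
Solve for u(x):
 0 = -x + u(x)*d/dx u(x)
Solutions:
 u(x) = -sqrt(C1 + x^2)
 u(x) = sqrt(C1 + x^2)


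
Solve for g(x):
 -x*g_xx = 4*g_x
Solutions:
 g(x) = C1 + C2/x^3


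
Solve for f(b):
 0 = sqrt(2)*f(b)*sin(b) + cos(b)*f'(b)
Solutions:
 f(b) = C1*cos(b)^(sqrt(2))


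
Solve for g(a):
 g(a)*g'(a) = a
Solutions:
 g(a) = -sqrt(C1 + a^2)
 g(a) = sqrt(C1 + a^2)


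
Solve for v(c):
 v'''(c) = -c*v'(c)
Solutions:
 v(c) = C1 + Integral(C2*airyai(-c) + C3*airybi(-c), c)


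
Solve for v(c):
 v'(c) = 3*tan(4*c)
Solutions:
 v(c) = C1 - 3*log(cos(4*c))/4


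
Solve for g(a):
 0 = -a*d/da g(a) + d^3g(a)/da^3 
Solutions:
 g(a) = C1 + Integral(C2*airyai(a) + C3*airybi(a), a)


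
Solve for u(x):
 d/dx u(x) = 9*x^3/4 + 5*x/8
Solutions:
 u(x) = C1 + 9*x^4/16 + 5*x^2/16


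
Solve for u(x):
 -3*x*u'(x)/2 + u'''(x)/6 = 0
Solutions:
 u(x) = C1 + Integral(C2*airyai(3^(2/3)*x) + C3*airybi(3^(2/3)*x), x)


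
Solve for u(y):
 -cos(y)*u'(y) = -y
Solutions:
 u(y) = C1 + Integral(y/cos(y), y)


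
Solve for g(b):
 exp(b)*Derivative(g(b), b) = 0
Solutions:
 g(b) = C1


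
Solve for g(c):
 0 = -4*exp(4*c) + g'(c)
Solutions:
 g(c) = C1 + exp(4*c)


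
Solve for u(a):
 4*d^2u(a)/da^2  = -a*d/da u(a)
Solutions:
 u(a) = C1 + C2*erf(sqrt(2)*a/4)


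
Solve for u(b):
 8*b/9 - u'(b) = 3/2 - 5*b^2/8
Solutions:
 u(b) = C1 + 5*b^3/24 + 4*b^2/9 - 3*b/2


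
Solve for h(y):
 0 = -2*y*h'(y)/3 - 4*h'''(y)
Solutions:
 h(y) = C1 + Integral(C2*airyai(-6^(2/3)*y/6) + C3*airybi(-6^(2/3)*y/6), y)


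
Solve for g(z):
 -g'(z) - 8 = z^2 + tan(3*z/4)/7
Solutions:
 g(z) = C1 - z^3/3 - 8*z + 4*log(cos(3*z/4))/21


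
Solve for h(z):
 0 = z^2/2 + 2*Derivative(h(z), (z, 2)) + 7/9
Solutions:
 h(z) = C1 + C2*z - z^4/48 - 7*z^2/36


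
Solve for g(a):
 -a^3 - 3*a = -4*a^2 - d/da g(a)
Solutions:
 g(a) = C1 + a^4/4 - 4*a^3/3 + 3*a^2/2


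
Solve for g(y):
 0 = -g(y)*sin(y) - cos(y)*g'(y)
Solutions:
 g(y) = C1*cos(y)


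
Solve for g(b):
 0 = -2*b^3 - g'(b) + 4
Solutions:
 g(b) = C1 - b^4/2 + 4*b


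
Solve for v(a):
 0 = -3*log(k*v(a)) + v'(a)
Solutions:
 li(k*v(a))/k = C1 + 3*a


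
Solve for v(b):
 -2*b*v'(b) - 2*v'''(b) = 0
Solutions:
 v(b) = C1 + Integral(C2*airyai(-b) + C3*airybi(-b), b)


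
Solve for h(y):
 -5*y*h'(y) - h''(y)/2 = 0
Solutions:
 h(y) = C1 + C2*erf(sqrt(5)*y)


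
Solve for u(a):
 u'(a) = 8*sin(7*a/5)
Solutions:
 u(a) = C1 - 40*cos(7*a/5)/7


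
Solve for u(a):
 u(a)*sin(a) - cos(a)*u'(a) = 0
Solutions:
 u(a) = C1/cos(a)


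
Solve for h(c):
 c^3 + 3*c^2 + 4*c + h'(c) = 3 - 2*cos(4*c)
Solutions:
 h(c) = C1 - c^4/4 - c^3 - 2*c^2 + 3*c - sin(4*c)/2


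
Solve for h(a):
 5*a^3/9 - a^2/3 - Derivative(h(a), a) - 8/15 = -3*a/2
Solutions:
 h(a) = C1 + 5*a^4/36 - a^3/9 + 3*a^2/4 - 8*a/15


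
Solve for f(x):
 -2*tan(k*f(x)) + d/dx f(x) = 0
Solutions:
 f(x) = Piecewise((-asin(exp(C1*k + 2*k*x))/k + pi/k, Ne(k, 0)), (nan, True))
 f(x) = Piecewise((asin(exp(C1*k + 2*k*x))/k, Ne(k, 0)), (nan, True))


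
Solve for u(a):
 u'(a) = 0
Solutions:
 u(a) = C1


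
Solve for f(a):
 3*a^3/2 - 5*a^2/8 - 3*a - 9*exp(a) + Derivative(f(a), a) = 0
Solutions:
 f(a) = C1 - 3*a^4/8 + 5*a^3/24 + 3*a^2/2 + 9*exp(a)


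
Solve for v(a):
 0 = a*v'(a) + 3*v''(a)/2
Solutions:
 v(a) = C1 + C2*erf(sqrt(3)*a/3)


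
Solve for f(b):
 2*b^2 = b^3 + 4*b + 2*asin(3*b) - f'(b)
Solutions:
 f(b) = C1 + b^4/4 - 2*b^3/3 + 2*b^2 + 2*b*asin(3*b) + 2*sqrt(1 - 9*b^2)/3


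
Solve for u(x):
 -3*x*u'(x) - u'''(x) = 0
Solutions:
 u(x) = C1 + Integral(C2*airyai(-3^(1/3)*x) + C3*airybi(-3^(1/3)*x), x)


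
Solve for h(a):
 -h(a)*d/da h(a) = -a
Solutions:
 h(a) = -sqrt(C1 + a^2)
 h(a) = sqrt(C1 + a^2)


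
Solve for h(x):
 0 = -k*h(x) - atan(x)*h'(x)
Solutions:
 h(x) = C1*exp(-k*Integral(1/atan(x), x))


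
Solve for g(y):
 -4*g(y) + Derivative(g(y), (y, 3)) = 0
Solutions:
 g(y) = C3*exp(2^(2/3)*y) + (C1*sin(2^(2/3)*sqrt(3)*y/2) + C2*cos(2^(2/3)*sqrt(3)*y/2))*exp(-2^(2/3)*y/2)


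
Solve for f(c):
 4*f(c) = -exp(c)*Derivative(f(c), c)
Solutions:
 f(c) = C1*exp(4*exp(-c))


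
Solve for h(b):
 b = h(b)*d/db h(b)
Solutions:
 h(b) = -sqrt(C1 + b^2)
 h(b) = sqrt(C1 + b^2)


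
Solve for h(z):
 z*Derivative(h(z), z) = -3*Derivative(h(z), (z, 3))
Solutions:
 h(z) = C1 + Integral(C2*airyai(-3^(2/3)*z/3) + C3*airybi(-3^(2/3)*z/3), z)


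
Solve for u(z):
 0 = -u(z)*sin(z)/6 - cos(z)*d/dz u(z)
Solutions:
 u(z) = C1*cos(z)^(1/6)


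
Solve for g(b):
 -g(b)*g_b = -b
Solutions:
 g(b) = -sqrt(C1 + b^2)
 g(b) = sqrt(C1 + b^2)


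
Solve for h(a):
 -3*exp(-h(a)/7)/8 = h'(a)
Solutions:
 h(a) = 7*log(C1 - 3*a/56)


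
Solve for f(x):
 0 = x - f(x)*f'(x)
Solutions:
 f(x) = -sqrt(C1 + x^2)
 f(x) = sqrt(C1 + x^2)


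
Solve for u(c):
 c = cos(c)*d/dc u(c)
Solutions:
 u(c) = C1 + Integral(c/cos(c), c)


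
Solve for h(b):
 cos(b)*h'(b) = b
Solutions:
 h(b) = C1 + Integral(b/cos(b), b)


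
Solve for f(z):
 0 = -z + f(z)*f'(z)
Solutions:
 f(z) = -sqrt(C1 + z^2)
 f(z) = sqrt(C1 + z^2)


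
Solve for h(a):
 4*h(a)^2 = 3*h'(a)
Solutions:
 h(a) = -3/(C1 + 4*a)


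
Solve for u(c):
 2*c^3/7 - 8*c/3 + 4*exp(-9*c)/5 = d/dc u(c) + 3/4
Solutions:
 u(c) = C1 + c^4/14 - 4*c^2/3 - 3*c/4 - 4*exp(-9*c)/45


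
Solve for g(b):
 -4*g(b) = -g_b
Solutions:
 g(b) = C1*exp(4*b)


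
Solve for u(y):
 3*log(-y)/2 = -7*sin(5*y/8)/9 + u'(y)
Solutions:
 u(y) = C1 + 3*y*log(-y)/2 - 3*y/2 - 56*cos(5*y/8)/45


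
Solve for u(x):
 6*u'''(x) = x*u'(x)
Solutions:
 u(x) = C1 + Integral(C2*airyai(6^(2/3)*x/6) + C3*airybi(6^(2/3)*x/6), x)


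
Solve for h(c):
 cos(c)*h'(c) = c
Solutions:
 h(c) = C1 + Integral(c/cos(c), c)


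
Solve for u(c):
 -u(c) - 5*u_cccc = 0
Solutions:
 u(c) = (C1*sin(sqrt(2)*5^(3/4)*c/10) + C2*cos(sqrt(2)*5^(3/4)*c/10))*exp(-sqrt(2)*5^(3/4)*c/10) + (C3*sin(sqrt(2)*5^(3/4)*c/10) + C4*cos(sqrt(2)*5^(3/4)*c/10))*exp(sqrt(2)*5^(3/4)*c/10)


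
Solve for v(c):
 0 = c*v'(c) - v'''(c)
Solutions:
 v(c) = C1 + Integral(C2*airyai(c) + C3*airybi(c), c)


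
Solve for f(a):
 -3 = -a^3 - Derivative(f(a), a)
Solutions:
 f(a) = C1 - a^4/4 + 3*a


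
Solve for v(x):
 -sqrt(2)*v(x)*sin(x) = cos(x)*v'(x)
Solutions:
 v(x) = C1*cos(x)^(sqrt(2))


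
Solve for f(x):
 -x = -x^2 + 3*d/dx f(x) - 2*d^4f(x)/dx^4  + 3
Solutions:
 f(x) = C1 + C4*exp(2^(2/3)*3^(1/3)*x/2) + x^3/9 - x^2/6 - x + (C2*sin(2^(2/3)*3^(5/6)*x/4) + C3*cos(2^(2/3)*3^(5/6)*x/4))*exp(-2^(2/3)*3^(1/3)*x/4)


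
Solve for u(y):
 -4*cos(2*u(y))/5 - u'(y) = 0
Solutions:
 4*y/5 - log(sin(2*u(y)) - 1)/4 + log(sin(2*u(y)) + 1)/4 = C1


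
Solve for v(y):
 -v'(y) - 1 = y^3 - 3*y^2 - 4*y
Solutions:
 v(y) = C1 - y^4/4 + y^3 + 2*y^2 - y


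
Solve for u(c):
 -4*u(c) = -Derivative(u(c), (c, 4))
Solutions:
 u(c) = C1*exp(-sqrt(2)*c) + C2*exp(sqrt(2)*c) + C3*sin(sqrt(2)*c) + C4*cos(sqrt(2)*c)


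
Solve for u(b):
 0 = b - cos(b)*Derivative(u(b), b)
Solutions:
 u(b) = C1 + Integral(b/cos(b), b)


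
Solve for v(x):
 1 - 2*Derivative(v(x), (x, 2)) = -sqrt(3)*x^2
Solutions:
 v(x) = C1 + C2*x + sqrt(3)*x^4/24 + x^2/4


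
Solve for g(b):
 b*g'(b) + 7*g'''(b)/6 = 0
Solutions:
 g(b) = C1 + Integral(C2*airyai(-6^(1/3)*7^(2/3)*b/7) + C3*airybi(-6^(1/3)*7^(2/3)*b/7), b)


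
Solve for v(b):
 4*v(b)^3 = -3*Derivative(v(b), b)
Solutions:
 v(b) = -sqrt(6)*sqrt(-1/(C1 - 4*b))/2
 v(b) = sqrt(6)*sqrt(-1/(C1 - 4*b))/2


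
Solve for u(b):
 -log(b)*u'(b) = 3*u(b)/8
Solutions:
 u(b) = C1*exp(-3*li(b)/8)


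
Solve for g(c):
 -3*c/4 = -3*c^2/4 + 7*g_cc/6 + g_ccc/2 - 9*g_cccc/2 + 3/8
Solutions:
 g(c) = C1 + C2*c + C3*exp(c*(1 - sqrt(85))/18) + C4*exp(c*(1 + sqrt(85))/18) + 3*c^4/56 - 39*c^3/196 + 7065*c^2/2744


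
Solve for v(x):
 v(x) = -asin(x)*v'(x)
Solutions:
 v(x) = C1*exp(-Integral(1/asin(x), x))


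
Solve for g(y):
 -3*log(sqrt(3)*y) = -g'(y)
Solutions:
 g(y) = C1 + 3*y*log(y) - 3*y + 3*y*log(3)/2


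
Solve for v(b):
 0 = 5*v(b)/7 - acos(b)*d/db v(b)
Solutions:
 v(b) = C1*exp(5*Integral(1/acos(b), b)/7)


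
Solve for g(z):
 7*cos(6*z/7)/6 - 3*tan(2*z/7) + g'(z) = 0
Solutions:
 g(z) = C1 - 21*log(cos(2*z/7))/2 - 49*sin(6*z/7)/36


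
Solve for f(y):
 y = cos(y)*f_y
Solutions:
 f(y) = C1 + Integral(y/cos(y), y)


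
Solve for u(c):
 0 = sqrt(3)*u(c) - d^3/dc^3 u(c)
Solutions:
 u(c) = C3*exp(3^(1/6)*c) + (C1*sin(3^(2/3)*c/2) + C2*cos(3^(2/3)*c/2))*exp(-3^(1/6)*c/2)


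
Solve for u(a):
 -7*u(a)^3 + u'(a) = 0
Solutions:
 u(a) = -sqrt(2)*sqrt(-1/(C1 + 7*a))/2
 u(a) = sqrt(2)*sqrt(-1/(C1 + 7*a))/2


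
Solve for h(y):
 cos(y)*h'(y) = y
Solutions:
 h(y) = C1 + Integral(y/cos(y), y)


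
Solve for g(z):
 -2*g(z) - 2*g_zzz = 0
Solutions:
 g(z) = C3*exp(-z) + (C1*sin(sqrt(3)*z/2) + C2*cos(sqrt(3)*z/2))*exp(z/2)


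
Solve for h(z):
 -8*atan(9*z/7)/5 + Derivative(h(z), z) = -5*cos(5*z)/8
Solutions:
 h(z) = C1 + 8*z*atan(9*z/7)/5 - 28*log(81*z^2 + 49)/45 - sin(5*z)/8


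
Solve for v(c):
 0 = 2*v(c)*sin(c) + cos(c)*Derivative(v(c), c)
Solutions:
 v(c) = C1*cos(c)^2


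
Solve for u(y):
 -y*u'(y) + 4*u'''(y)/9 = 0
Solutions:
 u(y) = C1 + Integral(C2*airyai(2^(1/3)*3^(2/3)*y/2) + C3*airybi(2^(1/3)*3^(2/3)*y/2), y)


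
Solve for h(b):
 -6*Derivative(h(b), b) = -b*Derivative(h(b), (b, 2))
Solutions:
 h(b) = C1 + C2*b^7


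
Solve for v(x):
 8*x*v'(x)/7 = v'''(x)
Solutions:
 v(x) = C1 + Integral(C2*airyai(2*7^(2/3)*x/7) + C3*airybi(2*7^(2/3)*x/7), x)


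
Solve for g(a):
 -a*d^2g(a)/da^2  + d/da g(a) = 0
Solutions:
 g(a) = C1 + C2*a^2


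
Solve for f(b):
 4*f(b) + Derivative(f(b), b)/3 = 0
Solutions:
 f(b) = C1*exp(-12*b)


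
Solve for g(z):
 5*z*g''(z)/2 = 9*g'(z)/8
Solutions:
 g(z) = C1 + C2*z^(29/20)


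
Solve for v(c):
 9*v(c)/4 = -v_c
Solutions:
 v(c) = C1*exp(-9*c/4)


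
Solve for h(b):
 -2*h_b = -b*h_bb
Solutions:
 h(b) = C1 + C2*b^3


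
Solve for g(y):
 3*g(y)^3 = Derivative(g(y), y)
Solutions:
 g(y) = -sqrt(2)*sqrt(-1/(C1 + 3*y))/2
 g(y) = sqrt(2)*sqrt(-1/(C1 + 3*y))/2


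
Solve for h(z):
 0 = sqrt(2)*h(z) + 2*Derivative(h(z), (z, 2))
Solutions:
 h(z) = C1*sin(2^(3/4)*z/2) + C2*cos(2^(3/4)*z/2)


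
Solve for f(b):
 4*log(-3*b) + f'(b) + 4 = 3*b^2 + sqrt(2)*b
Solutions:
 f(b) = C1 + b^3 + sqrt(2)*b^2/2 - 4*b*log(-b) - 4*b*log(3)


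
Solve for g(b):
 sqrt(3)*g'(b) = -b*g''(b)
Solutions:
 g(b) = C1 + C2*b^(1 - sqrt(3))


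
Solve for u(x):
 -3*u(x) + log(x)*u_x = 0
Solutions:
 u(x) = C1*exp(3*li(x))


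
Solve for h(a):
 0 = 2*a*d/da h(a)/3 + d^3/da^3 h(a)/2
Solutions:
 h(a) = C1 + Integral(C2*airyai(-6^(2/3)*a/3) + C3*airybi(-6^(2/3)*a/3), a)


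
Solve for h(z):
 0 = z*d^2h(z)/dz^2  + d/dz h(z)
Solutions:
 h(z) = C1 + C2*log(z)


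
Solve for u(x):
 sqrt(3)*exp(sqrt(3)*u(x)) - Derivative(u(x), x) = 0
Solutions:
 u(x) = sqrt(3)*(2*log(-1/(C1 + sqrt(3)*x)) - log(3))/6


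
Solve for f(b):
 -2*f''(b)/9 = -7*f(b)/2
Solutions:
 f(b) = C1*exp(-3*sqrt(7)*b/2) + C2*exp(3*sqrt(7)*b/2)


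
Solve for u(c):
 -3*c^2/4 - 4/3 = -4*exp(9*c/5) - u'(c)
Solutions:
 u(c) = C1 + c^3/4 + 4*c/3 - 20*exp(9*c/5)/9


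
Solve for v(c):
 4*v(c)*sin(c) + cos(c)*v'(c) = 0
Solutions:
 v(c) = C1*cos(c)^4


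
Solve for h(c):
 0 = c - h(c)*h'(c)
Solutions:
 h(c) = -sqrt(C1 + c^2)
 h(c) = sqrt(C1 + c^2)


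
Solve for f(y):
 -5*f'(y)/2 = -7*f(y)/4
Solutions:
 f(y) = C1*exp(7*y/10)


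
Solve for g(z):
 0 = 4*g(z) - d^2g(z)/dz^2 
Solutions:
 g(z) = C1*exp(-2*z) + C2*exp(2*z)


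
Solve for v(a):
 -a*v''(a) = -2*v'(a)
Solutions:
 v(a) = C1 + C2*a^3


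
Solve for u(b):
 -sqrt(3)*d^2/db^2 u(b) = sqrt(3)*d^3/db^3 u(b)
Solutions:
 u(b) = C1 + C2*b + C3*exp(-b)


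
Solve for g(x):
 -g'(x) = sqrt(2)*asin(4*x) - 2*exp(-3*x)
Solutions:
 g(x) = C1 - sqrt(2)*x*asin(4*x) - sqrt(2)*sqrt(1 - 16*x^2)/4 - 2*exp(-3*x)/3


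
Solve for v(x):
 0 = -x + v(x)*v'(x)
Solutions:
 v(x) = -sqrt(C1 + x^2)
 v(x) = sqrt(C1 + x^2)


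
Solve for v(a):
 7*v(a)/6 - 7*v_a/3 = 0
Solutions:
 v(a) = C1*exp(a/2)


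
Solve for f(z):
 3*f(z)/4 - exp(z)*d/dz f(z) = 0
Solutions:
 f(z) = C1*exp(-3*exp(-z)/4)


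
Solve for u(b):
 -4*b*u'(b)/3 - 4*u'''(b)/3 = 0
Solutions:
 u(b) = C1 + Integral(C2*airyai(-b) + C3*airybi(-b), b)


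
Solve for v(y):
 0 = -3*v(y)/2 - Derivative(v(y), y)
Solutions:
 v(y) = C1*exp(-3*y/2)


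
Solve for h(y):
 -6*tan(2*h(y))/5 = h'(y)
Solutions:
 h(y) = -asin(C1*exp(-12*y/5))/2 + pi/2
 h(y) = asin(C1*exp(-12*y/5))/2


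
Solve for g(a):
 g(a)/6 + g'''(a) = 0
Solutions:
 g(a) = C3*exp(-6^(2/3)*a/6) + (C1*sin(2^(2/3)*3^(1/6)*a/4) + C2*cos(2^(2/3)*3^(1/6)*a/4))*exp(6^(2/3)*a/12)


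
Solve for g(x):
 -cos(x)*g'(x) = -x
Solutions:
 g(x) = C1 + Integral(x/cos(x), x)


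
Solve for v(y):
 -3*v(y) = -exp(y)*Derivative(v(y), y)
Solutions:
 v(y) = C1*exp(-3*exp(-y))


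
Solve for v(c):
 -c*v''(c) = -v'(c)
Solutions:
 v(c) = C1 + C2*c^2


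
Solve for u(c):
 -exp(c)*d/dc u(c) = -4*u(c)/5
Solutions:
 u(c) = C1*exp(-4*exp(-c)/5)


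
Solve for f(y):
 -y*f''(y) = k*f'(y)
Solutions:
 f(y) = C1 + y^(1 - re(k))*(C2*sin(log(y)*Abs(im(k))) + C3*cos(log(y)*im(k)))


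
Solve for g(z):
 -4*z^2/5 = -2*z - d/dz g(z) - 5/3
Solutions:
 g(z) = C1 + 4*z^3/15 - z^2 - 5*z/3


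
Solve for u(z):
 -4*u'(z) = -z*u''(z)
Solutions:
 u(z) = C1 + C2*z^5


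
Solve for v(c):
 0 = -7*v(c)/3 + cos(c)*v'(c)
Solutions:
 v(c) = C1*(sin(c) + 1)^(7/6)/(sin(c) - 1)^(7/6)


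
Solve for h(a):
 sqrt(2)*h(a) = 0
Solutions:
 h(a) = 0


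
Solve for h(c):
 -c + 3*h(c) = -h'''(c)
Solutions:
 h(c) = C3*exp(-3^(1/3)*c) + c/3 + (C1*sin(3^(5/6)*c/2) + C2*cos(3^(5/6)*c/2))*exp(3^(1/3)*c/2)


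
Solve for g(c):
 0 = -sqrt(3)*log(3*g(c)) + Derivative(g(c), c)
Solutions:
 -sqrt(3)*Integral(1/(log(_y) + log(3)), (_y, g(c)))/3 = C1 - c


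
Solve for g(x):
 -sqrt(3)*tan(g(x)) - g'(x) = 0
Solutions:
 g(x) = pi - asin(C1*exp(-sqrt(3)*x))
 g(x) = asin(C1*exp(-sqrt(3)*x))


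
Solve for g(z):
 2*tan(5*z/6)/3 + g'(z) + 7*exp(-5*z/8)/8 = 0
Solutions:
 g(z) = C1 - 2*log(tan(5*z/6)^2 + 1)/5 + 7*exp(-5*z/8)/5


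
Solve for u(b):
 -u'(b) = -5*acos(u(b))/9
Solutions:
 Integral(1/acos(_y), (_y, u(b))) = C1 + 5*b/9


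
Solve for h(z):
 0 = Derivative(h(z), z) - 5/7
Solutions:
 h(z) = C1 + 5*z/7


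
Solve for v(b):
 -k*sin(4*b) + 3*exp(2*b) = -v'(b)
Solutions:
 v(b) = C1 - k*cos(4*b)/4 - 3*exp(2*b)/2


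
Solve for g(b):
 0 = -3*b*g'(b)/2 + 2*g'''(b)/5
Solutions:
 g(b) = C1 + Integral(C2*airyai(30^(1/3)*b/2) + C3*airybi(30^(1/3)*b/2), b)


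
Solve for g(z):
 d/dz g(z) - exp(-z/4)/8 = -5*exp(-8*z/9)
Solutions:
 g(z) = C1 - exp(-z/4)/2 + 45*exp(-8*z/9)/8


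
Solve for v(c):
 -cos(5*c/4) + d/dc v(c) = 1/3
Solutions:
 v(c) = C1 + c/3 + 4*sin(5*c/4)/5


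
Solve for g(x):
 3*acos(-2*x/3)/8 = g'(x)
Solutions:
 g(x) = C1 + 3*x*acos(-2*x/3)/8 + 3*sqrt(9 - 4*x^2)/16


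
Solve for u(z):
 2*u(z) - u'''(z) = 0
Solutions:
 u(z) = C3*exp(2^(1/3)*z) + (C1*sin(2^(1/3)*sqrt(3)*z/2) + C2*cos(2^(1/3)*sqrt(3)*z/2))*exp(-2^(1/3)*z/2)


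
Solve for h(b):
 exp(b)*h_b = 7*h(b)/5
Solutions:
 h(b) = C1*exp(-7*exp(-b)/5)


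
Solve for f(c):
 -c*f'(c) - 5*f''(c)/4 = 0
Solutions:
 f(c) = C1 + C2*erf(sqrt(10)*c/5)


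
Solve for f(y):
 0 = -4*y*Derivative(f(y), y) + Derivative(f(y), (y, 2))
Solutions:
 f(y) = C1 + C2*erfi(sqrt(2)*y)


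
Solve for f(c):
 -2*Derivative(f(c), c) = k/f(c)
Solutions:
 f(c) = -sqrt(C1 - c*k)
 f(c) = sqrt(C1 - c*k)


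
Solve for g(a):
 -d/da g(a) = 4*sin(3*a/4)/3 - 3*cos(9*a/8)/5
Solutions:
 g(a) = C1 + 8*sin(9*a/8)/15 + 16*cos(3*a/4)/9


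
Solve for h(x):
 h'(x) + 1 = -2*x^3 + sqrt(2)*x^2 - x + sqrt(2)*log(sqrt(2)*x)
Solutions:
 h(x) = C1 - x^4/2 + sqrt(2)*x^3/3 - x^2/2 + sqrt(2)*x*log(x) - sqrt(2)*x - x + sqrt(2)*x*log(2)/2


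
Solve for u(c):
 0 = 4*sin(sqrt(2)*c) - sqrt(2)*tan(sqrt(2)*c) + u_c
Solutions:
 u(c) = C1 - log(cos(sqrt(2)*c)) + 2*sqrt(2)*cos(sqrt(2)*c)


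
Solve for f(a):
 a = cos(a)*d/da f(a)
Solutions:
 f(a) = C1 + Integral(a/cos(a), a)


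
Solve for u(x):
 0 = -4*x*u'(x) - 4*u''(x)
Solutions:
 u(x) = C1 + C2*erf(sqrt(2)*x/2)


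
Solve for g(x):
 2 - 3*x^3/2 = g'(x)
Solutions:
 g(x) = C1 - 3*x^4/8 + 2*x


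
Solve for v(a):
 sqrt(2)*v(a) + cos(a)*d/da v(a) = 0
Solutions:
 v(a) = C1*(sin(a) - 1)^(sqrt(2)/2)/(sin(a) + 1)^(sqrt(2)/2)


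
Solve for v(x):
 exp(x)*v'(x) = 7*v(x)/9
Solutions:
 v(x) = C1*exp(-7*exp(-x)/9)


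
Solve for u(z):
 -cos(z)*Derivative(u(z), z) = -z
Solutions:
 u(z) = C1 + Integral(z/cos(z), z)


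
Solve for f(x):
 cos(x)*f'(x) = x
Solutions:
 f(x) = C1 + Integral(x/cos(x), x)


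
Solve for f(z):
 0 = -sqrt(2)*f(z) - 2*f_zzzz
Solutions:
 f(z) = (C1*sin(2^(3/8)*z/2) + C2*cos(2^(3/8)*z/2))*exp(-2^(3/8)*z/2) + (C3*sin(2^(3/8)*z/2) + C4*cos(2^(3/8)*z/2))*exp(2^(3/8)*z/2)


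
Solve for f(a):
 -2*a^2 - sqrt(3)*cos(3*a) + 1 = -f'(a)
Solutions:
 f(a) = C1 + 2*a^3/3 - a + sqrt(3)*sin(3*a)/3


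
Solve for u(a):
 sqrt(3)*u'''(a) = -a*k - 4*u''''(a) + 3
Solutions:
 u(a) = C1 + C2*a + C3*a^2 + C4*exp(-sqrt(3)*a/4) - sqrt(3)*a^4*k/72 + a^3*(4*k + 3*sqrt(3))/18


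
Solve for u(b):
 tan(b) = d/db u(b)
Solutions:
 u(b) = C1 - log(cos(b))


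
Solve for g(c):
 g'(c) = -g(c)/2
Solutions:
 g(c) = C1*exp(-c/2)


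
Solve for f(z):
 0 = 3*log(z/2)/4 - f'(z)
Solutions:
 f(z) = C1 + 3*z*log(z)/4 - 3*z/4 - 3*z*log(2)/4


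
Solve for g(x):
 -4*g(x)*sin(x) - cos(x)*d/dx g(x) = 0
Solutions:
 g(x) = C1*cos(x)^4


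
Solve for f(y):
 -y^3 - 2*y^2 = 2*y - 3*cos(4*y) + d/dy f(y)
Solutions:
 f(y) = C1 - y^4/4 - 2*y^3/3 - y^2 + 3*sin(4*y)/4


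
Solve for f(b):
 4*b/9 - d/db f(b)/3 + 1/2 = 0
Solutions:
 f(b) = C1 + 2*b^2/3 + 3*b/2


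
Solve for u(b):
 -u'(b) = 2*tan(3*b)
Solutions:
 u(b) = C1 + 2*log(cos(3*b))/3


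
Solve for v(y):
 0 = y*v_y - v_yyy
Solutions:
 v(y) = C1 + Integral(C2*airyai(y) + C3*airybi(y), y)


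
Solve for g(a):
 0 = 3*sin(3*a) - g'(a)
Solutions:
 g(a) = C1 - cos(3*a)


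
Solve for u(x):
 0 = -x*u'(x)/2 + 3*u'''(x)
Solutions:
 u(x) = C1 + Integral(C2*airyai(6^(2/3)*x/6) + C3*airybi(6^(2/3)*x/6), x)


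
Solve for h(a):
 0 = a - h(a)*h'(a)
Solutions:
 h(a) = -sqrt(C1 + a^2)
 h(a) = sqrt(C1 + a^2)


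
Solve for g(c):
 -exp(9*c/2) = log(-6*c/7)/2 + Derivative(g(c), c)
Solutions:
 g(c) = C1 - c*log(-c)/2 + c*(-log(6) + 1/2 + log(42)/2) - 2*exp(9*c/2)/9


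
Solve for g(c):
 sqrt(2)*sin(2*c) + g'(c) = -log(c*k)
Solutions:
 g(c) = C1 - c*log(c*k) + c + sqrt(2)*cos(2*c)/2


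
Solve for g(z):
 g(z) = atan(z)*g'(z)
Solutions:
 g(z) = C1*exp(Integral(1/atan(z), z))


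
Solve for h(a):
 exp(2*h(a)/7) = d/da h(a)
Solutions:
 h(a) = 7*log(-sqrt(-1/(C1 + a))) - 7*log(2) + 7*log(14)/2
 h(a) = 7*log(-1/(C1 + a))/2 - 7*log(2) + 7*log(14)/2


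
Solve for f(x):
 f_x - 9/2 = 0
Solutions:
 f(x) = C1 + 9*x/2


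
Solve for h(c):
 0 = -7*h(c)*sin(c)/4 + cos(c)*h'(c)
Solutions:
 h(c) = C1/cos(c)^(7/4)


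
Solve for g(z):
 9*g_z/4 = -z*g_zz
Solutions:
 g(z) = C1 + C2/z^(5/4)


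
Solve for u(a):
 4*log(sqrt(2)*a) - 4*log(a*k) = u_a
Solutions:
 u(a) = C1 + 2*a*(-2*log(k) + log(2))


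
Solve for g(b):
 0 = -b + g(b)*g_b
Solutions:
 g(b) = -sqrt(C1 + b^2)
 g(b) = sqrt(C1 + b^2)


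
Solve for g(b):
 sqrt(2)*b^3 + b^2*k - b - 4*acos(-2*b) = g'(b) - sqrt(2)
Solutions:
 g(b) = C1 + sqrt(2)*b^4/4 + b^3*k/3 - b^2/2 - 4*b*acos(-2*b) + sqrt(2)*b - 2*sqrt(1 - 4*b^2)


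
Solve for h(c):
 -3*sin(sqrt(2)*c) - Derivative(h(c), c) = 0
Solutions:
 h(c) = C1 + 3*sqrt(2)*cos(sqrt(2)*c)/2


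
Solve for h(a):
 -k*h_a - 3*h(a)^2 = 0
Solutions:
 h(a) = k/(C1*k + 3*a)


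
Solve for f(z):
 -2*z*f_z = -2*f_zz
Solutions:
 f(z) = C1 + C2*erfi(sqrt(2)*z/2)


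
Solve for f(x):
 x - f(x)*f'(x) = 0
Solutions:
 f(x) = -sqrt(C1 + x^2)
 f(x) = sqrt(C1 + x^2)


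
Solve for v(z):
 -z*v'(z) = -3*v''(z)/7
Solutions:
 v(z) = C1 + C2*erfi(sqrt(42)*z/6)


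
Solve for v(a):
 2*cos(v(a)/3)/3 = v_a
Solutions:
 -2*a/3 - 3*log(sin(v(a)/3) - 1)/2 + 3*log(sin(v(a)/3) + 1)/2 = C1


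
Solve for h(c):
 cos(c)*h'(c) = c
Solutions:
 h(c) = C1 + Integral(c/cos(c), c)


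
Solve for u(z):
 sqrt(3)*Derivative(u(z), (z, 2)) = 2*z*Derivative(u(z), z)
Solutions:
 u(z) = C1 + C2*erfi(3^(3/4)*z/3)


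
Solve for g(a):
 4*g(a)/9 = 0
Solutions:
 g(a) = 0


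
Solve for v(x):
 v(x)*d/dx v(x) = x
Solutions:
 v(x) = -sqrt(C1 + x^2)
 v(x) = sqrt(C1 + x^2)


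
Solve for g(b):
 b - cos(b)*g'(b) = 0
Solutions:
 g(b) = C1 + Integral(b/cos(b), b)


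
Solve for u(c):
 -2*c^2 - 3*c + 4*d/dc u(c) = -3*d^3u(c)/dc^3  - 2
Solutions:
 u(c) = C1 + C2*sin(2*sqrt(3)*c/3) + C3*cos(2*sqrt(3)*c/3) + c^3/6 + 3*c^2/8 - 5*c/4


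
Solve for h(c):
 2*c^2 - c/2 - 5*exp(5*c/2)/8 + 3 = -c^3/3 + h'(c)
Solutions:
 h(c) = C1 + c^4/12 + 2*c^3/3 - c^2/4 + 3*c - exp(5*c/2)/4


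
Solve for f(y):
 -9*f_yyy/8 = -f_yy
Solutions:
 f(y) = C1 + C2*y + C3*exp(8*y/9)


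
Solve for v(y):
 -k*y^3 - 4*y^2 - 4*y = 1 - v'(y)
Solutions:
 v(y) = C1 + k*y^4/4 + 4*y^3/3 + 2*y^2 + y


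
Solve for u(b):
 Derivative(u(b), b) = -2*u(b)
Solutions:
 u(b) = C1*exp(-2*b)


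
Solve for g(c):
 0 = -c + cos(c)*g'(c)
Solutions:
 g(c) = C1 + Integral(c/cos(c), c)


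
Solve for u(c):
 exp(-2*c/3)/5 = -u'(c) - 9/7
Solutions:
 u(c) = C1 - 9*c/7 + 3*exp(-2*c/3)/10


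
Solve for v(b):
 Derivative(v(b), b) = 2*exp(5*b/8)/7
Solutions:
 v(b) = C1 + 16*exp(5*b/8)/35


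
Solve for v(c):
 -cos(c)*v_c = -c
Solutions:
 v(c) = C1 + Integral(c/cos(c), c)


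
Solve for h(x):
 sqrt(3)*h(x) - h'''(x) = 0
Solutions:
 h(x) = C3*exp(3^(1/6)*x) + (C1*sin(3^(2/3)*x/2) + C2*cos(3^(2/3)*x/2))*exp(-3^(1/6)*x/2)


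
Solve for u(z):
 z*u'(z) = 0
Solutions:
 u(z) = C1


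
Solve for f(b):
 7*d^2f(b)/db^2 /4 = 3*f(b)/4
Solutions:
 f(b) = C1*exp(-sqrt(21)*b/7) + C2*exp(sqrt(21)*b/7)


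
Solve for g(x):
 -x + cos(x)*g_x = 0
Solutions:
 g(x) = C1 + Integral(x/cos(x), x)


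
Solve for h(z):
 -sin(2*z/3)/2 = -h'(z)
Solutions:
 h(z) = C1 - 3*cos(2*z/3)/4


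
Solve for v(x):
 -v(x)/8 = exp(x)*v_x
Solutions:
 v(x) = C1*exp(exp(-x)/8)


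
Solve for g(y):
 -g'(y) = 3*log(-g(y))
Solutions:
 -li(-g(y)) = C1 - 3*y


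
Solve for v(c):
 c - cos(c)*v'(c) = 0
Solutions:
 v(c) = C1 + Integral(c/cos(c), c)


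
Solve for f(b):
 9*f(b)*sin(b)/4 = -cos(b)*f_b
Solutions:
 f(b) = C1*cos(b)^(9/4)


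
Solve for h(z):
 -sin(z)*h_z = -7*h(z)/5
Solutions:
 h(z) = C1*(cos(z) - 1)^(7/10)/(cos(z) + 1)^(7/10)


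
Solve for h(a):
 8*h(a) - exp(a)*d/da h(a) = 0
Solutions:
 h(a) = C1*exp(-8*exp(-a))


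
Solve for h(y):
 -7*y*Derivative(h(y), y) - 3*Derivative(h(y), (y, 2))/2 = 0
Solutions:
 h(y) = C1 + C2*erf(sqrt(21)*y/3)


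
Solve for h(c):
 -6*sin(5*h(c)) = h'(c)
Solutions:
 h(c) = -acos((-C1 - exp(60*c))/(C1 - exp(60*c)))/5 + 2*pi/5
 h(c) = acos((-C1 - exp(60*c))/(C1 - exp(60*c)))/5


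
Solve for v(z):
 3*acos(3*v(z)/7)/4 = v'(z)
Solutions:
 Integral(1/acos(3*_y/7), (_y, v(z))) = C1 + 3*z/4


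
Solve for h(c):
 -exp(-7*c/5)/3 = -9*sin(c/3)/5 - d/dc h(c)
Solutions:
 h(c) = C1 + 27*cos(c/3)/5 - 5*exp(-7*c/5)/21


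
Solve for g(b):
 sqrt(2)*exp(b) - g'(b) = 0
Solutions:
 g(b) = C1 + sqrt(2)*exp(b)


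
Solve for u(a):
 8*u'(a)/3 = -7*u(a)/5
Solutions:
 u(a) = C1*exp(-21*a/40)


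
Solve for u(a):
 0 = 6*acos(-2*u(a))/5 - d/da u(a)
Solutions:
 Integral(1/acos(-2*_y), (_y, u(a))) = C1 + 6*a/5


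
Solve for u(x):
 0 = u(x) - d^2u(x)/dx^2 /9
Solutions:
 u(x) = C1*exp(-3*x) + C2*exp(3*x)


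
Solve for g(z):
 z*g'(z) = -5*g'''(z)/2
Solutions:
 g(z) = C1 + Integral(C2*airyai(-2^(1/3)*5^(2/3)*z/5) + C3*airybi(-2^(1/3)*5^(2/3)*z/5), z)


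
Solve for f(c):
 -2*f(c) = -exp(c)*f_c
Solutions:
 f(c) = C1*exp(-2*exp(-c))


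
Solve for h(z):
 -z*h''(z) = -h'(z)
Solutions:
 h(z) = C1 + C2*z^2


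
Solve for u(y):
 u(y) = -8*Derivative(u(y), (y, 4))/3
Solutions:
 u(y) = (C1*sin(2^(3/4)*3^(1/4)*y/4) + C2*cos(2^(3/4)*3^(1/4)*y/4))*exp(-2^(3/4)*3^(1/4)*y/4) + (C3*sin(2^(3/4)*3^(1/4)*y/4) + C4*cos(2^(3/4)*3^(1/4)*y/4))*exp(2^(3/4)*3^(1/4)*y/4)


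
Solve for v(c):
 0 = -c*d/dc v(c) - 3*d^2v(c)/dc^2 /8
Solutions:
 v(c) = C1 + C2*erf(2*sqrt(3)*c/3)


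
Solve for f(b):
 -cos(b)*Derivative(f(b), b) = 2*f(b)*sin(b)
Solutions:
 f(b) = C1*cos(b)^2


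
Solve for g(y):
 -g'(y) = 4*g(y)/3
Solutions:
 g(y) = C1*exp(-4*y/3)


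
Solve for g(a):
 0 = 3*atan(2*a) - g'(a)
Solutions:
 g(a) = C1 + 3*a*atan(2*a) - 3*log(4*a^2 + 1)/4


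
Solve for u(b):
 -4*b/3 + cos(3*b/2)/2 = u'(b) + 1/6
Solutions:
 u(b) = C1 - 2*b^2/3 - b/6 + sin(3*b/2)/3


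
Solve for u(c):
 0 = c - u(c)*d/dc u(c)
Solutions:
 u(c) = -sqrt(C1 + c^2)
 u(c) = sqrt(C1 + c^2)


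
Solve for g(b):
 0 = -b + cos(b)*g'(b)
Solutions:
 g(b) = C1 + Integral(b/cos(b), b)


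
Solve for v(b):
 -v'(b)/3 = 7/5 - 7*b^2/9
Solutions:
 v(b) = C1 + 7*b^3/9 - 21*b/5


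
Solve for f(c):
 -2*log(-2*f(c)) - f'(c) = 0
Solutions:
 Integral(1/(log(-_y) + log(2)), (_y, f(c)))/2 = C1 - c


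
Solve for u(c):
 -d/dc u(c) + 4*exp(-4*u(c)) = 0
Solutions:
 u(c) = log(-I*(C1 + 16*c)^(1/4))
 u(c) = log(I*(C1 + 16*c)^(1/4))
 u(c) = log(-(C1 + 16*c)^(1/4))
 u(c) = log(C1 + 16*c)/4


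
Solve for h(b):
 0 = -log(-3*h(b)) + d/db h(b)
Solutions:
 -Integral(1/(log(-_y) + log(3)), (_y, h(b))) = C1 - b


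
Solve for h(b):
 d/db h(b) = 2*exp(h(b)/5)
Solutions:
 h(b) = 5*log(-1/(C1 + 2*b)) + 5*log(5)


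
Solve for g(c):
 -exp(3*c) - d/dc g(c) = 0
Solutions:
 g(c) = C1 - exp(3*c)/3


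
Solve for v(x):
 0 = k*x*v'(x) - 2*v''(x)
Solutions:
 v(x) = Piecewise((-sqrt(pi)*C1*erf(x*sqrt(-k)/2)/sqrt(-k) - C2, (k > 0) | (k < 0)), (-C1*x - C2, True))


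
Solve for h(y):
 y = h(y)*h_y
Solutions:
 h(y) = -sqrt(C1 + y^2)
 h(y) = sqrt(C1 + y^2)


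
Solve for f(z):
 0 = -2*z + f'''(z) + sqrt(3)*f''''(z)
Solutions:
 f(z) = C1 + C2*z + C3*z^2 + C4*exp(-sqrt(3)*z/3) + z^4/12 - sqrt(3)*z^3/3


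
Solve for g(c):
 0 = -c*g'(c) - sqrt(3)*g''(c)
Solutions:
 g(c) = C1 + C2*erf(sqrt(2)*3^(3/4)*c/6)


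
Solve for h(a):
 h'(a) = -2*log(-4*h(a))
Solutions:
 Integral(1/(log(-_y) + 2*log(2)), (_y, h(a)))/2 = C1 - a


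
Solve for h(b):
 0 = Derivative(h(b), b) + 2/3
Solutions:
 h(b) = C1 - 2*b/3


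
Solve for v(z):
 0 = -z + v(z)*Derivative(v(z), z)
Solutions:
 v(z) = -sqrt(C1 + z^2)
 v(z) = sqrt(C1 + z^2)


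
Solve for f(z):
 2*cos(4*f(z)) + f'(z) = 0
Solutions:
 f(z) = -asin((C1 + exp(16*z))/(C1 - exp(16*z)))/4 + pi/4
 f(z) = asin((C1 + exp(16*z))/(C1 - exp(16*z)))/4


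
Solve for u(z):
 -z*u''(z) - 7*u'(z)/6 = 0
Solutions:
 u(z) = C1 + C2/z^(1/6)


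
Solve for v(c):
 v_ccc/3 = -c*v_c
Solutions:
 v(c) = C1 + Integral(C2*airyai(-3^(1/3)*c) + C3*airybi(-3^(1/3)*c), c)


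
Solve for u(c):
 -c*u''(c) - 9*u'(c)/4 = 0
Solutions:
 u(c) = C1 + C2/c^(5/4)


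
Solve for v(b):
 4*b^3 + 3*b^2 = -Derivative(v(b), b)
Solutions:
 v(b) = C1 - b^4 - b^3


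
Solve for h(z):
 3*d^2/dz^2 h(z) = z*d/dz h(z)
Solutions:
 h(z) = C1 + C2*erfi(sqrt(6)*z/6)


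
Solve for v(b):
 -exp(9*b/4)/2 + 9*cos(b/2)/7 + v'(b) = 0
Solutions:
 v(b) = C1 + 2*exp(9*b/4)/9 - 18*sin(b/2)/7


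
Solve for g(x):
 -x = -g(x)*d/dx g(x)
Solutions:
 g(x) = -sqrt(C1 + x^2)
 g(x) = sqrt(C1 + x^2)


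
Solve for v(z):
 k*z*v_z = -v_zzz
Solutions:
 v(z) = C1 + Integral(C2*airyai(z*(-k)^(1/3)) + C3*airybi(z*(-k)^(1/3)), z)


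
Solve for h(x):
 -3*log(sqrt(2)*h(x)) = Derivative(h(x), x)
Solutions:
 2*Integral(1/(2*log(_y) + log(2)), (_y, h(x)))/3 = C1 - x


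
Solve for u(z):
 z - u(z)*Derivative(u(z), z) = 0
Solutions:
 u(z) = -sqrt(C1 + z^2)
 u(z) = sqrt(C1 + z^2)


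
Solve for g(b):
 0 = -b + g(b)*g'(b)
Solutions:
 g(b) = -sqrt(C1 + b^2)
 g(b) = sqrt(C1 + b^2)


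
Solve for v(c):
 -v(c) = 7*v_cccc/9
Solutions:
 v(c) = (C1*sin(sqrt(6)*7^(3/4)*c/14) + C2*cos(sqrt(6)*7^(3/4)*c/14))*exp(-sqrt(6)*7^(3/4)*c/14) + (C3*sin(sqrt(6)*7^(3/4)*c/14) + C4*cos(sqrt(6)*7^(3/4)*c/14))*exp(sqrt(6)*7^(3/4)*c/14)


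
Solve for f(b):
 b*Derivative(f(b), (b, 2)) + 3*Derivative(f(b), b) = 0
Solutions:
 f(b) = C1 + C2/b^2


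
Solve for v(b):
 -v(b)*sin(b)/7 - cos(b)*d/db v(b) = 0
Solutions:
 v(b) = C1*cos(b)^(1/7)


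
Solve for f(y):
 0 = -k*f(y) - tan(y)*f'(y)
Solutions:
 f(y) = C1*exp(-k*log(sin(y)))


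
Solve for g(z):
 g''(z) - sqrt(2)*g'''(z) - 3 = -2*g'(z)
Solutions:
 g(z) = C1 + C2*exp(sqrt(2)*z*(1 - sqrt(1 + 8*sqrt(2)))/4) + C3*exp(sqrt(2)*z*(1 + sqrt(1 + 8*sqrt(2)))/4) + 3*z/2


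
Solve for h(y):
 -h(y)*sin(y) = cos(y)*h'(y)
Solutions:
 h(y) = C1*cos(y)


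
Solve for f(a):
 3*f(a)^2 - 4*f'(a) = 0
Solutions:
 f(a) = -4/(C1 + 3*a)


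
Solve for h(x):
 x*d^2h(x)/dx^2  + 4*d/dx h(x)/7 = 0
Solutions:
 h(x) = C1 + C2*x^(3/7)


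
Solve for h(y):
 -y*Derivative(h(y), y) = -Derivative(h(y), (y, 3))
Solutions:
 h(y) = C1 + Integral(C2*airyai(y) + C3*airybi(y), y)


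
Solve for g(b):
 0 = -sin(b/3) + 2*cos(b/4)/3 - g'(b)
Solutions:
 g(b) = C1 + 8*sin(b/4)/3 + 3*cos(b/3)


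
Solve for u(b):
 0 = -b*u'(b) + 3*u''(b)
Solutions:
 u(b) = C1 + C2*erfi(sqrt(6)*b/6)


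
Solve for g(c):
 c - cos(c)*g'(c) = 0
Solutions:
 g(c) = C1 + Integral(c/cos(c), c)


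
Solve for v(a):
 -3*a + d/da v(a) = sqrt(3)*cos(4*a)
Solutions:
 v(a) = C1 + 3*a^2/2 + sqrt(3)*sin(4*a)/4


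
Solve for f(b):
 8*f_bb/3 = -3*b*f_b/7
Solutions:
 f(b) = C1 + C2*erf(3*sqrt(7)*b/28)


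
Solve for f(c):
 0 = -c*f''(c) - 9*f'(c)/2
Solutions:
 f(c) = C1 + C2/c^(7/2)


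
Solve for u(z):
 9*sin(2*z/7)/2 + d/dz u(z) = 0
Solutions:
 u(z) = C1 + 63*cos(2*z/7)/4


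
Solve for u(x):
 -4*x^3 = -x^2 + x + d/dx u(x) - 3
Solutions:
 u(x) = C1 - x^4 + x^3/3 - x^2/2 + 3*x


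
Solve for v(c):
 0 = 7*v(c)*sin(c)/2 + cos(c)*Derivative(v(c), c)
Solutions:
 v(c) = C1*cos(c)^(7/2)


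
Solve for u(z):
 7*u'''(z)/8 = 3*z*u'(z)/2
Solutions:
 u(z) = C1 + Integral(C2*airyai(12^(1/3)*7^(2/3)*z/7) + C3*airybi(12^(1/3)*7^(2/3)*z/7), z)


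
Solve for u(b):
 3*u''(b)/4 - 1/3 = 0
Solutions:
 u(b) = C1 + C2*b + 2*b^2/9


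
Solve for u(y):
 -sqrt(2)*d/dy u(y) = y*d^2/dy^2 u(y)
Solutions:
 u(y) = C1 + C2*y^(1 - sqrt(2))


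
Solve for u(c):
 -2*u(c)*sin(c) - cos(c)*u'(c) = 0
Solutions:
 u(c) = C1*cos(c)^2


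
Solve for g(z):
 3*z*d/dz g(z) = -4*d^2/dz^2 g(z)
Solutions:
 g(z) = C1 + C2*erf(sqrt(6)*z/4)


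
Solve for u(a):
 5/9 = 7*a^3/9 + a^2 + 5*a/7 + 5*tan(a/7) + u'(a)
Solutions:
 u(a) = C1 - 7*a^4/36 - a^3/3 - 5*a^2/14 + 5*a/9 + 35*log(cos(a/7))


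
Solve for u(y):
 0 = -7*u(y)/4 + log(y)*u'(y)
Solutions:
 u(y) = C1*exp(7*li(y)/4)


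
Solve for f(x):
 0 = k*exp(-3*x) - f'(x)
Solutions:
 f(x) = C1 - k*exp(-3*x)/3


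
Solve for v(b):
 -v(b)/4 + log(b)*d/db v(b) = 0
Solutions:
 v(b) = C1*exp(li(b)/4)


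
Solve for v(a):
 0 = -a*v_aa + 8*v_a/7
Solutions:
 v(a) = C1 + C2*a^(15/7)


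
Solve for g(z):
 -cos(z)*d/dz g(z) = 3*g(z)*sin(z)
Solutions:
 g(z) = C1*cos(z)^3


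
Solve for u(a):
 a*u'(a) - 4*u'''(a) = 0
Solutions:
 u(a) = C1 + Integral(C2*airyai(2^(1/3)*a/2) + C3*airybi(2^(1/3)*a/2), a)


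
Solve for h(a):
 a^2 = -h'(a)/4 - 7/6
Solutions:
 h(a) = C1 - 4*a^3/3 - 14*a/3


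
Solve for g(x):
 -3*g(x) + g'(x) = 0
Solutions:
 g(x) = C1*exp(3*x)


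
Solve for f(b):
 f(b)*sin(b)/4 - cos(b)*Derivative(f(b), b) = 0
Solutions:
 f(b) = C1/cos(b)^(1/4)


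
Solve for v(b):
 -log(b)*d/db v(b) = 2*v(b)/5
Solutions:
 v(b) = C1*exp(-2*li(b)/5)


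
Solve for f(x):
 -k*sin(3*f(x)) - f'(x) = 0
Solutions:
 f(x) = -acos((-C1 - exp(6*k*x))/(C1 - exp(6*k*x)))/3 + 2*pi/3
 f(x) = acos((-C1 - exp(6*k*x))/(C1 - exp(6*k*x)))/3


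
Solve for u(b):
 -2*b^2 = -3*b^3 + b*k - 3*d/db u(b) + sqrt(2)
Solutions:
 u(b) = C1 - b^4/4 + 2*b^3/9 + b^2*k/6 + sqrt(2)*b/3


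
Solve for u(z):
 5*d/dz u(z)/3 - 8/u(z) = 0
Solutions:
 u(z) = -sqrt(C1 + 240*z)/5
 u(z) = sqrt(C1 + 240*z)/5


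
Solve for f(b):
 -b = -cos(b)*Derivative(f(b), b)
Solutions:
 f(b) = C1 + Integral(b/cos(b), b)


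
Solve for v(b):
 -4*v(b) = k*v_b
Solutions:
 v(b) = C1*exp(-4*b/k)


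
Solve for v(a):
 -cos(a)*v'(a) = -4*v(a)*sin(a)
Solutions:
 v(a) = C1/cos(a)^4


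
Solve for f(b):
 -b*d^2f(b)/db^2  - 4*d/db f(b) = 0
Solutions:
 f(b) = C1 + C2/b^3


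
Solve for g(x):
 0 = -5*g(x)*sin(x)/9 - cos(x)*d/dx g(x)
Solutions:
 g(x) = C1*cos(x)^(5/9)


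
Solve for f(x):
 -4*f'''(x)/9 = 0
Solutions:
 f(x) = C1 + C2*x + C3*x^2


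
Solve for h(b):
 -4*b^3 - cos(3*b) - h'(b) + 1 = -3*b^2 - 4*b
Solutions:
 h(b) = C1 - b^4 + b^3 + 2*b^2 + b - sin(3*b)/3


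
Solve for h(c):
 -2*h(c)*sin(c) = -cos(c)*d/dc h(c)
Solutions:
 h(c) = C1/cos(c)^2


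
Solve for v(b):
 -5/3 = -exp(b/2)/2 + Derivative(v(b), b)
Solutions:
 v(b) = C1 - 5*b/3 + exp(b/2)


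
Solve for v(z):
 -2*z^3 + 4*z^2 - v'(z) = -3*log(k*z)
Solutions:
 v(z) = C1 - z^4/2 + 4*z^3/3 + 3*z*log(k*z) - 3*z


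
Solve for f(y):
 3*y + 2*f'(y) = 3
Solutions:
 f(y) = C1 - 3*y^2/4 + 3*y/2
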